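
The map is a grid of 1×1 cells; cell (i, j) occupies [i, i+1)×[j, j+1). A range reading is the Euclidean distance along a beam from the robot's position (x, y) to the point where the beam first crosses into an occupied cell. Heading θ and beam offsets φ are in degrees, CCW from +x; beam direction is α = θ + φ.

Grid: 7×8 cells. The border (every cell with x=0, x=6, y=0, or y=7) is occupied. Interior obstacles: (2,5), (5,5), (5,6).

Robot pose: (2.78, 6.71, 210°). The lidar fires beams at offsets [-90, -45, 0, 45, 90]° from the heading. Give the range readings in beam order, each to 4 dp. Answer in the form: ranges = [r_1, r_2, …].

beam 1: φ=-90°, α=120°
  cosα=-0.5000 sinα=0.8660 | (2,6) | tMaxX 1.5600 tMaxY 0.3349 | tΔX 2.0000 tΔY 1.1547
    t=0.3349 [y] (2,7) — stop
  → r_1 = 0.3349
beam 2: φ=-45°, α=165°
  cosα=-0.9659 sinα=0.2588 | (2,6) | tMaxX 0.8075 tMaxY 1.1205 | tΔX 1.0353 tΔY 3.8637
    t=0.8075 [x] (1,6)
    t=1.1205 [y] (1,7) — stop
  → r_2 = 1.1205
beam 3: φ=0°, α=210°
  cosα=-0.8660 sinα=-0.5000 | (2,6) | tMaxX 0.9007 tMaxY 1.4200 | tΔX 1.1547 tΔY 2.0000
    t=0.9007 [x] (1,6)
    t=1.4200 [y] (1,5)
    t=2.0554 [x] (0,5) — stop
  → r_3 = 2.0554
beam 4: φ=45°, α=255°
  cosα=-0.2588 sinα=-0.9659 | (2,6) | tMaxX 3.0137 tMaxY 0.7350 | tΔX 3.8637 tΔY 1.0353
    t=0.7350 [y] (2,5) — stop
  → r_4 = 0.7350
beam 5: φ=90°, α=300°
  cosα=0.5000 sinα=-0.8660 | (2,6) | tMaxX 0.4400 tMaxY 0.8198 | tΔX 2.0000 tΔY 1.1547
    t=0.4400 [x] (3,6)
    t=0.8198 [y] (3,5)
    t=1.9745 [y] (3,4)
    t=2.4400 [x] (4,4)
    t=3.1292 [y] (4,3)
    t=4.2839 [y] (4,2)
    t=4.4400 [x] (5,2)
    t=5.4386 [y] (5,1)
    t=6.4400 [x] (6,1) — stop
  → r_5 = 6.4400

ranges = [0.3349, 1.1205, 2.0554, 0.7350, 6.4400]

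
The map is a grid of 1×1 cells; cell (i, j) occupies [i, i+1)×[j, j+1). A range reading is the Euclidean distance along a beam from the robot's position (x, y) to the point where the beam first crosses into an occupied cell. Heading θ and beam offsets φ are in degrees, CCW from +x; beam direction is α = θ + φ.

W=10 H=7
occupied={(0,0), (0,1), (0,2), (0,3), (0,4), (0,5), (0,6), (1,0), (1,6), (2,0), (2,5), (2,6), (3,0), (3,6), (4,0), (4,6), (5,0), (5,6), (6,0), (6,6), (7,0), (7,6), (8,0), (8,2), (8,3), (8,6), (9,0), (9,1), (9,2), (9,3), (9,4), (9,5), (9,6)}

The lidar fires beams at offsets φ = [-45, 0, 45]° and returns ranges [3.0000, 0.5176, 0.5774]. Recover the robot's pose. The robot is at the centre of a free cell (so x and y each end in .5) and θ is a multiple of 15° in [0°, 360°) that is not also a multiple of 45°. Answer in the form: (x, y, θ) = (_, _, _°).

(x, y, θ) = (2.5, 4.5, 75°)

The pose lattice has 37·16 = 592 candidates. Test each by forward raycasting.
  (7.5, 4.5, 345°): beam 1 = 1.0000 ≠ 3.0000 ✗
  (3.5, 2.5, 120°): beam 1 = 3.6235 ≠ 3.0000 ✗
  (4.5, 5.5, 15°): beam 1 = 4.0415 ≠ 3.0000 ✗
  (7.5, 5.5, 30°): beam 1 = 1.5529 ≠ 3.0000 ✗
  …
  (2.5, 4.5, 75°): r_1=3.0000, r_2=0.5176, r_3=0.5774 — all match ✓
Only this pose fits every beam.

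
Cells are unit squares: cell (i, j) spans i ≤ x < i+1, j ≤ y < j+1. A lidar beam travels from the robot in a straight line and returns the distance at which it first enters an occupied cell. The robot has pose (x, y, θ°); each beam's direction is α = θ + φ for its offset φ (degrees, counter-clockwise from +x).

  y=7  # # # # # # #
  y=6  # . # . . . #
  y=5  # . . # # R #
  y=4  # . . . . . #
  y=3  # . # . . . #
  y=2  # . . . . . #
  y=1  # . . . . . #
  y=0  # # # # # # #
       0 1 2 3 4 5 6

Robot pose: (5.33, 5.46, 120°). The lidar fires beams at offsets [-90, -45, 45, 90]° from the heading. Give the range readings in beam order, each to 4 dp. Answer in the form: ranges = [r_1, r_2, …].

beam 1: φ=-90°, α=30°
  d=(0.8660,0.5000)  start (5,5)  tX=0.7736 tY=1.0800  stride 1/|dx|=1.1547 1/|dy|=2.0000
    cross x-line → (6,5), t=0.7736 (wall)
  → r_1 = 0.7736
beam 2: φ=-45°, α=75°
  d=(0.2588,0.9659)  start (5,5)  tX=2.5887 tY=0.5590  stride 1/|dx|=3.8637 1/|dy|=1.0353
    cross y-line → (5,6), t=0.5590
    cross y-line → (5,7), t=1.5943 (wall)
  → r_2 = 1.5943
beam 3: φ=45°, α=165°
  d=(-0.9659,0.2588)  start (5,5)  tX=0.3416 tY=2.0864  stride 1/|dx|=1.0353 1/|dy|=3.8637
    cross x-line → (4,5), t=0.3416 (wall)
  → r_3 = 0.3416
beam 4: φ=90°, α=210°
  d=(-0.8660,-0.5000)  start (5,5)  tX=0.3811 tY=0.9200  stride 1/|dx|=1.1547 1/|dy|=2.0000
    cross x-line → (4,5), t=0.3811 (wall)
  → r_4 = 0.3811

ranges = [0.7736, 1.5943, 0.3416, 0.3811]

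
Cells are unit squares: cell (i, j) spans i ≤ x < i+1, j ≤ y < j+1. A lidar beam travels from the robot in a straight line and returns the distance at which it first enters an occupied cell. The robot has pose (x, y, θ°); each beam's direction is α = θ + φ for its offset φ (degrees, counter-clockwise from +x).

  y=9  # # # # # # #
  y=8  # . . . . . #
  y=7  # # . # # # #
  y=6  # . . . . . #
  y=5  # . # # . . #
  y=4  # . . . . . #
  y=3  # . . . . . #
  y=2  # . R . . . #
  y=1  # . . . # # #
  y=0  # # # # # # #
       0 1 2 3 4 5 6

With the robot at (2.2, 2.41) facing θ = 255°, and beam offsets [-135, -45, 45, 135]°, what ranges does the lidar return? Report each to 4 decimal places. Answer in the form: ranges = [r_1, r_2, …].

ranges = [2.4000, 1.3856, 1.6281, 4.3879]

beam 1: φ=-135°, α=120°
  dir = (cos 120°, sin 120°) = (-0.5000, 0.8660); from cell (2,2)
  next x-line at t=0.4000, next y-line at t=0.6813; Δt_x=2.0000, Δt_y=1.1547
    x: enter (1,2) at t=0.4000
    y: enter (1,3) at t=0.6813
    y: enter (1,4) at t=1.8360
    x: enter (0,4) at t=2.4000 ← occupied
  → r_1 = 2.4000
beam 2: φ=-45°, α=210°
  dir = (cos 210°, sin 210°) = (-0.8660, -0.5000); from cell (2,2)
  next x-line at t=0.2309, next y-line at t=0.8200; Δt_x=1.1547, Δt_y=2.0000
    x: enter (1,2) at t=0.2309
    y: enter (1,1) at t=0.8200
    x: enter (0,1) at t=1.3856 ← occupied
  → r_2 = 1.3856
beam 3: φ=45°, α=300°
  dir = (cos 300°, sin 300°) = (0.5000, -0.8660); from cell (2,2)
  next x-line at t=1.6000, next y-line at t=0.4734; Δt_x=2.0000, Δt_y=1.1547
    y: enter (2,1) at t=0.4734
    x: enter (3,1) at t=1.6000
    y: enter (3,0) at t=1.6281 ← occupied
  → r_3 = 1.6281
beam 4: φ=135°, α=30°
  dir = (cos 30°, sin 30°) = (0.8660, 0.5000); from cell (2,2)
  next x-line at t=0.9238, next y-line at t=1.1800; Δt_x=1.1547, Δt_y=2.0000
    x: enter (3,2) at t=0.9238
    y: enter (3,3) at t=1.1800
    x: enter (4,3) at t=2.0785
    y: enter (4,4) at t=3.1800
    x: enter (5,4) at t=3.2332
    x: enter (6,4) at t=4.3879 ← occupied
  → r_4 = 4.3879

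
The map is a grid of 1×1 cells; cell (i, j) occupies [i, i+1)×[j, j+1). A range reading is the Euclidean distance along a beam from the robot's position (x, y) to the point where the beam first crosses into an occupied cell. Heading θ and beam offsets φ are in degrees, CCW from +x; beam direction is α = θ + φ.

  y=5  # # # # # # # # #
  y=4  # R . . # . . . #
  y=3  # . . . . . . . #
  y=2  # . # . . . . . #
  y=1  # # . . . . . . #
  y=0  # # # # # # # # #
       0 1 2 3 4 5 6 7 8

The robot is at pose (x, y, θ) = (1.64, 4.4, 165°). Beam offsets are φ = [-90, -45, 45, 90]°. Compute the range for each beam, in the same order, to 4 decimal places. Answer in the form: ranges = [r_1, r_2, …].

ranges = [0.6212, 0.6928, 0.7390, 2.4728]

beam 1: φ=-90°, α=75°
  d=(0.2588,0.9659)  start (1,4)  tX=1.3909 tY=0.6212  stride 1/|dx|=3.8637 1/|dy|=1.0353
    cross y-line → (1,5), t=0.6212 (wall)
  → r_1 = 0.6212
beam 2: φ=-45°, α=120°
  d=(-0.5000,0.8660)  start (1,4)  tX=1.2800 tY=0.6928  stride 1/|dx|=2.0000 1/|dy|=1.1547
    cross y-line → (1,5), t=0.6928 (wall)
  → r_2 = 0.6928
beam 3: φ=45°, α=210°
  d=(-0.8660,-0.5000)  start (1,4)  tX=0.7390 tY=0.8000  stride 1/|dx|=1.1547 1/|dy|=2.0000
    cross x-line → (0,4), t=0.7390 (wall)
  → r_3 = 0.7390
beam 4: φ=90°, α=255°
  d=(-0.2588,-0.9659)  start (1,4)  tX=2.4728 tY=0.4141  stride 1/|dx|=3.8637 1/|dy|=1.0353
    cross y-line → (1,3), t=0.4141
    cross y-line → (1,2), t=1.4494
    cross x-line → (0,2), t=2.4728 (wall)
  → r_4 = 2.4728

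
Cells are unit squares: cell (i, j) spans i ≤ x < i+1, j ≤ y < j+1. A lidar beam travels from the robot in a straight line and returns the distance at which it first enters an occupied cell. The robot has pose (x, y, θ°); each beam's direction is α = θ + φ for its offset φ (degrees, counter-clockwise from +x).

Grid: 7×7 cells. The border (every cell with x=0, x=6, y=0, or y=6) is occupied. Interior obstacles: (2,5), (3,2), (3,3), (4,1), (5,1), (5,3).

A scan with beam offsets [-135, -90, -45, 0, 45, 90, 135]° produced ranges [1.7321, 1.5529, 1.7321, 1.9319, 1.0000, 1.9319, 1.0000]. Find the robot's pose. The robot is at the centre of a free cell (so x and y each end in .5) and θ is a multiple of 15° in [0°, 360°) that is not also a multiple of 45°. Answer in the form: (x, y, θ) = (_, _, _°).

Enumerate (i+0.5, j+0.5, θ) over the 19 free cells and 16 admissible headings. For each, cast all 7 beams and compare to the given ranges.
  (4.5, 3.5, 330°): beam 1 = 0.5176 ≠ 1.7321 ✗
  (4.5, 2.5, 285°): beam 1 = 0.5774 ≠ 1.7321 ✗
  (1.5, 3.5, 60°): beam 1 = 2.5882 ≠ 1.7321 ✗
  (3.5, 5.5, 150°): beam 1 = 1.9319 ≠ 1.7321 ✗
  …
  (4.5, 4.5, 165°): r_1=1.7321, r_2=1.5529, r_3=1.7321, r_4=1.9319, r_5=1.0000, r_6=1.9319, r_7=1.0000 — all match ✓
No second candidate reproduces the full scan.

(x, y, θ) = (4.5, 4.5, 165°)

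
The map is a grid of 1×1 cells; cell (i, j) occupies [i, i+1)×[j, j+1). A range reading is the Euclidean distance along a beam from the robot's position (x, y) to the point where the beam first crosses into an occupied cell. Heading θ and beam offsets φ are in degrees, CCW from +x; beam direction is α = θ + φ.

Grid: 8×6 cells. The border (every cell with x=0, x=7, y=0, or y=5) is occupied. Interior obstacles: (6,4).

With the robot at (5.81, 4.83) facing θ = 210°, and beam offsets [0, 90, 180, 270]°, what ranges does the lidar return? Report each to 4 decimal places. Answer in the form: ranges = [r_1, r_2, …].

ranges = [5.5541, 0.3800, 0.2194, 0.1963]

beam 1: φ=0°, α=210°
  cosα=-0.8660 sinα=-0.5000 | (5,4) | tMaxX 0.9353 tMaxY 1.6600 | tΔX 1.1547 tΔY 2.0000
    t=0.9353 [x] (4,4)
    t=1.6600 [y] (4,3)
    t=2.0900 [x] (3,3)
    t=3.2447 [x] (2,3)
    t=3.6600 [y] (2,2)
    t=4.3994 [x] (1,2)
    t=5.5541 [x] (0,2) — stop
  → r_1 = 5.5541
beam 2: φ=90°, α=300°
  cosα=0.5000 sinα=-0.8660 | (5,4) | tMaxX 0.3800 tMaxY 0.9584 | tΔX 2.0000 tΔY 1.1547
    t=0.3800 [x] (6,4) — stop
  → r_2 = 0.3800
beam 3: φ=180°, α=30°
  cosα=0.8660 sinα=0.5000 | (5,4) | tMaxX 0.2194 tMaxY 0.3400 | tΔX 1.1547 tΔY 2.0000
    t=0.2194 [x] (6,4) — stop
  → r_3 = 0.2194
beam 4: φ=270°, α=120°
  cosα=-0.5000 sinα=0.8660 | (5,4) | tMaxX 1.6200 tMaxY 0.1963 | tΔX 2.0000 tΔY 1.1547
    t=0.1963 [y] (5,5) — stop
  → r_4 = 0.1963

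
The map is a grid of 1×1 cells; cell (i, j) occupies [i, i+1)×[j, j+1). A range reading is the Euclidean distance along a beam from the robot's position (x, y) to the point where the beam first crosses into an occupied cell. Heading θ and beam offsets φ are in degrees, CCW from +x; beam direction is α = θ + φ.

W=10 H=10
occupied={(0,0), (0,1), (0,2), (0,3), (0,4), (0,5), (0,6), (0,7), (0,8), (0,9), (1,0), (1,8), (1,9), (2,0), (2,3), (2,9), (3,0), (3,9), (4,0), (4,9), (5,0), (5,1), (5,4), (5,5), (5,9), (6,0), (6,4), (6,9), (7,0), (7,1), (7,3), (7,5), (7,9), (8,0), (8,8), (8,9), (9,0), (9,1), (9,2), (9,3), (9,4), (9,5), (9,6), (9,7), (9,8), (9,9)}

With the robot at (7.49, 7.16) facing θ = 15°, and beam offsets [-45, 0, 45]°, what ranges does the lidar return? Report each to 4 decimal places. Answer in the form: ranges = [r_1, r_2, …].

beam 1: φ=-45°, α=330°
  d=(0.8660,-0.5000)  start (7,7)  tX=0.5889 tY=0.3200  stride 1/|dx|=1.1547 1/|dy|=2.0000
    cross y-line → (7,6), t=0.3200
    cross x-line → (8,6), t=0.5889
    cross x-line → (9,6), t=1.7436 (wall)
  → r_1 = 1.7436
beam 2: φ=0°, α=15°
  d=(0.9659,0.2588)  start (7,7)  tX=0.5280 tY=3.2455  stride 1/|dx|=1.0353 1/|dy|=3.8637
    cross x-line → (8,7), t=0.5280
    cross x-line → (9,7), t=1.5633 (wall)
  → r_2 = 1.5633
beam 3: φ=45°, α=60°
  d=(0.5000,0.8660)  start (7,7)  tX=1.0200 tY=0.9699  stride 1/|dx|=2.0000 1/|dy|=1.1547
    cross y-line → (7,8), t=0.9699
    cross x-line → (8,8), t=1.0200 (wall)
  → r_3 = 1.0200

ranges = [1.7436, 1.5633, 1.0200]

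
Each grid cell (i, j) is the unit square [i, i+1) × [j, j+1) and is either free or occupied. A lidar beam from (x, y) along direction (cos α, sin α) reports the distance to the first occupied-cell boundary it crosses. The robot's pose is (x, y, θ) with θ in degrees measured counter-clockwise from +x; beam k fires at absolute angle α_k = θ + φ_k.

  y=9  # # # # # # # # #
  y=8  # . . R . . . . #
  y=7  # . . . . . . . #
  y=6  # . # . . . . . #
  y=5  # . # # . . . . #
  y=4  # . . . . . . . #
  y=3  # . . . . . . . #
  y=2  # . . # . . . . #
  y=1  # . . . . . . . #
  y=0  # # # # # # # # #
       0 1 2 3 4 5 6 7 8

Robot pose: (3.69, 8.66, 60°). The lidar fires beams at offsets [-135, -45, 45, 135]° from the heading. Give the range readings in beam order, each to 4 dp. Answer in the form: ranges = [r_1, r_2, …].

ranges = [7.9302, 1.3137, 0.3520, 2.7849]

beam 1: φ=-135°, α=285°
  direction (0.2588, -0.9659); cell (3,8); t to first gridline: x 1.1977, y 0.6833 (then +3.8637 / +1.0353)
    (3,7) via y @ 0.6833
    (4,7) via x @ 1.1977
    (4,6) via y @ 1.7186
    (4,5) via y @ 2.7538
    (4,4) via y @ 3.7891
    (4,3) via y @ 4.8244
    (5,3) via x @ 5.0615
    (5,2) via y @ 5.8597
    (5,1) via y @ 6.8949
    (5,0) via y @ 7.9302  # hit
  → r_1 = 7.9302
beam 2: φ=-45°, α=15°
  direction (0.9659, 0.2588); cell (3,8); t to first gridline: x 0.3209, y 1.3137 (then +1.0353 / +3.8637)
    (4,8) via x @ 0.3209
    (4,9) via y @ 1.3137  # hit
  → r_2 = 1.3137
beam 3: φ=45°, α=105°
  direction (-0.2588, 0.9659); cell (3,8); t to first gridline: x 2.6660, y 0.3520 (then +3.8637 / +1.0353)
    (3,9) via y @ 0.3520  # hit
  → r_3 = 0.3520
beam 4: φ=135°, α=195°
  direction (-0.9659, -0.2588); cell (3,8); t to first gridline: x 0.7143, y 2.5500 (then +1.0353 / +3.8637)
    (2,8) via x @ 0.7143
    (1,8) via x @ 1.7496
    (1,7) via y @ 2.5500
    (0,7) via x @ 2.7849  # hit
  → r_4 = 2.7849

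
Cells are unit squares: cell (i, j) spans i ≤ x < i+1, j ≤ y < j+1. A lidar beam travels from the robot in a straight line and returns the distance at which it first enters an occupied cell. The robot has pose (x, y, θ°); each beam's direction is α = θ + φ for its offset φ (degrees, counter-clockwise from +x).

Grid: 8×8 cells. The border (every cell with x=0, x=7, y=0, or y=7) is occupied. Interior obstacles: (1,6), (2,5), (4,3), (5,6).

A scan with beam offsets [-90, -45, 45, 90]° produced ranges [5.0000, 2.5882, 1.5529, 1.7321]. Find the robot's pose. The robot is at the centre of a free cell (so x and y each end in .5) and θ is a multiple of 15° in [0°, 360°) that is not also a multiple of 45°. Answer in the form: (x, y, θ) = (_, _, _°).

(x, y, θ) = (4.5, 5.5, 30°)

Enumerate (i+0.5, j+0.5, θ) over the 32 free cells and 16 admissible headings. For each, cast all 4 beams and compare to the given ranges.
  (3.5, 4.5, 15°): beam 1 = 3.6235 ≠ 5.0000 ✗
  (6.5, 1.5, 195°): beam 1 = 4.6587 ≠ 5.0000 ✗
  (6.5, 6.5, 210°): beam 1 = 0.5774 ≠ 5.0000 ✗
  (3.5, 3.5, 300°): beam 1 = 2.8868 ≠ 5.0000 ✗
  …
  (4.5, 5.5, 30°): r_1=5.0000, r_2=2.5882, r_3=1.5529, r_4=1.7321 — all match ✓
Only this pose fits every beam.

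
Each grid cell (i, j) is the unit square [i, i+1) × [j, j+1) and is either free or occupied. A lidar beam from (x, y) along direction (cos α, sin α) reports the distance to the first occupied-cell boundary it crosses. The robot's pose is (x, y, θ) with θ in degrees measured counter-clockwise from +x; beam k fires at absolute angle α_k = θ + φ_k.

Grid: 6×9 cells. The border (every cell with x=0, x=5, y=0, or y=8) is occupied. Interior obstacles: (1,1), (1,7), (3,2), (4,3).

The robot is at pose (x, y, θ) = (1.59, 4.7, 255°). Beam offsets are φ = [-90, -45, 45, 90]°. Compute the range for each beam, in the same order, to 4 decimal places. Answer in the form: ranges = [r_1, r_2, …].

beam 1: φ=-90°, α=165°
  dir = (cos 165°, sin 165°) = (-0.9659, 0.2588); from cell (1,4)
  next x-line at t=0.6108, next y-line at t=1.1591; Δt_x=1.0353, Δt_y=3.8637
    x: enter (0,4) at t=0.6108 ← occupied
  → r_1 = 0.6108
beam 2: φ=-45°, α=210°
  dir = (cos 210°, sin 210°) = (-0.8660, -0.5000); from cell (1,4)
  next x-line at t=0.6813, next y-line at t=1.4000; Δt_x=1.1547, Δt_y=2.0000
    x: enter (0,4) at t=0.6813 ← occupied
  → r_2 = 0.6813
beam 3: φ=45°, α=300°
  dir = (cos 300°, sin 300°) = (0.5000, -0.8660); from cell (1,4)
  next x-line at t=0.8200, next y-line at t=0.8083; Δt_x=2.0000, Δt_y=1.1547
    y: enter (1,3) at t=0.8083
    x: enter (2,3) at t=0.8200
    y: enter (2,2) at t=1.9630
    x: enter (3,2) at t=2.8200 ← occupied
  → r_3 = 2.8200
beam 4: φ=90°, α=345°
  dir = (cos 345°, sin 345°) = (0.9659, -0.2588); from cell (1,4)
  next x-line at t=0.4245, next y-line at t=2.7046; Δt_x=1.0353, Δt_y=3.8637
    x: enter (2,4) at t=0.4245
    x: enter (3,4) at t=1.4597
    x: enter (4,4) at t=2.4950
    y: enter (4,3) at t=2.7046 ← occupied
  → r_4 = 2.7046

ranges = [0.6108, 0.6813, 2.8200, 2.7046]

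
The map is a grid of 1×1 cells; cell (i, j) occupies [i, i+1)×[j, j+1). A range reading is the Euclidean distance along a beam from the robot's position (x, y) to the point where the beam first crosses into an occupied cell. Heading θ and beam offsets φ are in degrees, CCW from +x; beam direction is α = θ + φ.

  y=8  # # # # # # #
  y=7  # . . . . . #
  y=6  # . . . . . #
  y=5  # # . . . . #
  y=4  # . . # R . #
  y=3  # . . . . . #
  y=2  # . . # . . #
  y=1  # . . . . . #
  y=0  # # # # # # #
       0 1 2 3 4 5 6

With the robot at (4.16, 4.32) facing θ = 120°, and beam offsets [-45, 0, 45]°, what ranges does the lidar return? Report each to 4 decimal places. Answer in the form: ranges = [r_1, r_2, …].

beam 1: φ=-45°, α=75°
  dir = (cos 75°, sin 75°) = (0.2588, 0.9659); from cell (4,4)
  next x-line at t=3.2455, next y-line at t=0.7040; Δt_x=3.8637, Δt_y=1.0353
    y: enter (4,5) at t=0.7040
    y: enter (4,6) at t=1.7393
    y: enter (4,7) at t=2.7745
    x: enter (5,7) at t=3.2455
    y: enter (5,8) at t=3.8098 ← occupied
  → r_1 = 3.8098
beam 2: φ=0°, α=120°
  dir = (cos 120°, sin 120°) = (-0.5000, 0.8660); from cell (4,4)
  next x-line at t=0.3200, next y-line at t=0.7852; Δt_x=2.0000, Δt_y=1.1547
    x: enter (3,4) at t=0.3200 ← occupied
  → r_2 = 0.3200
beam 3: φ=45°, α=165°
  dir = (cos 165°, sin 165°) = (-0.9659, 0.2588); from cell (4,4)
  next x-line at t=0.1656, next y-line at t=2.6273; Δt_x=1.0353, Δt_y=3.8637
    x: enter (3,4) at t=0.1656 ← occupied
  → r_3 = 0.1656

ranges = [3.8098, 0.3200, 0.1656]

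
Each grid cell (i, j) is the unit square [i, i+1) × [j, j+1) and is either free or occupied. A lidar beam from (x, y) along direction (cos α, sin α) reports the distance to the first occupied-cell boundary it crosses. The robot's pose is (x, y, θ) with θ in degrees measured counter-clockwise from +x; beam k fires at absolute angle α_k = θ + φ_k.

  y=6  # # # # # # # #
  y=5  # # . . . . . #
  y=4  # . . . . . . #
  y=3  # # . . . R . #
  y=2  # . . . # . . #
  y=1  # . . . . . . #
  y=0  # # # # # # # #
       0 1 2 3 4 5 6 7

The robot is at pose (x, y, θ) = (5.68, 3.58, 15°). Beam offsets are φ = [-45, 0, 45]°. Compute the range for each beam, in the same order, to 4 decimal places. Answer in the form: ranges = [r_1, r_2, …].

beam 1: φ=-45°, α=330°
  cosα=0.8660 sinα=-0.5000 | (5,3) | tMaxX 0.3695 tMaxY 1.1600 | tΔX 1.1547 tΔY 2.0000
    t=0.3695 [x] (6,3)
    t=1.1600 [y] (6,2)
    t=1.5242 [x] (7,2) — stop
  → r_1 = 1.5242
beam 2: φ=0°, α=15°
  cosα=0.9659 sinα=0.2588 | (5,3) | tMaxX 0.3313 tMaxY 1.6228 | tΔX 1.0353 tΔY 3.8637
    t=0.3313 [x] (6,3)
    t=1.3666 [x] (7,3) — stop
  → r_2 = 1.3666
beam 3: φ=45°, α=60°
  cosα=0.5000 sinα=0.8660 | (5,3) | tMaxX 0.6400 tMaxY 0.4850 | tΔX 2.0000 tΔY 1.1547
    t=0.4850 [y] (5,4)
    t=0.6400 [x] (6,4)
    t=1.6397 [y] (6,5)
    t=2.6400 [x] (7,5) — stop
  → r_3 = 2.6400

ranges = [1.5242, 1.3666, 2.6400]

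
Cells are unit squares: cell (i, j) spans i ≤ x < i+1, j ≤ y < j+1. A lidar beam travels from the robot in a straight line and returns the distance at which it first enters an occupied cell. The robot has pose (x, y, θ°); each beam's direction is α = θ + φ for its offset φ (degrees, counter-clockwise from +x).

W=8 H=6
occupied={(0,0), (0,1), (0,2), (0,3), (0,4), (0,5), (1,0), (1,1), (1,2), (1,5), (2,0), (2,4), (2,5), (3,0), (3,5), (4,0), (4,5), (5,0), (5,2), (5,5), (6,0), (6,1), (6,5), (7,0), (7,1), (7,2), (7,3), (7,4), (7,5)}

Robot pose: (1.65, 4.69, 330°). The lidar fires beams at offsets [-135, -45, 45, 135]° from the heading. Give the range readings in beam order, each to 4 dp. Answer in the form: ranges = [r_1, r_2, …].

beam 1: φ=-135°, α=195°
  dir = (cos 195°, sin 195°) = (-0.9659, -0.2588); from cell (1,4)
  next x-line at t=0.6729, next y-line at t=2.6660; Δt_x=1.0353, Δt_y=3.8637
    x: enter (0,4) at t=0.6729 ← occupied
  → r_1 = 0.6729
beam 2: φ=-45°, α=285°
  dir = (cos 285°, sin 285°) = (0.2588, -0.9659); from cell (1,4)
  next x-line at t=1.3523, next y-line at t=0.7143; Δt_x=3.8637, Δt_y=1.0353
    y: enter (1,3) at t=0.7143
    x: enter (2,3) at t=1.3523
    y: enter (2,2) at t=1.7496
    y: enter (2,1) at t=2.7849
    y: enter (2,0) at t=3.8202 ← occupied
  → r_2 = 3.8202
beam 3: φ=45°, α=15°
  dir = (cos 15°, sin 15°) = (0.9659, 0.2588); from cell (1,4)
  next x-line at t=0.3623, next y-line at t=1.1977; Δt_x=1.0353, Δt_y=3.8637
    x: enter (2,4) at t=0.3623 ← occupied
  → r_3 = 0.3623
beam 4: φ=135°, α=105°
  dir = (cos 105°, sin 105°) = (-0.2588, 0.9659); from cell (1,4)
  next x-line at t=2.5114, next y-line at t=0.3209; Δt_x=3.8637, Δt_y=1.0353
    y: enter (1,5) at t=0.3209 ← occupied
  → r_4 = 0.3209

ranges = [0.6729, 3.8202, 0.3623, 0.3209]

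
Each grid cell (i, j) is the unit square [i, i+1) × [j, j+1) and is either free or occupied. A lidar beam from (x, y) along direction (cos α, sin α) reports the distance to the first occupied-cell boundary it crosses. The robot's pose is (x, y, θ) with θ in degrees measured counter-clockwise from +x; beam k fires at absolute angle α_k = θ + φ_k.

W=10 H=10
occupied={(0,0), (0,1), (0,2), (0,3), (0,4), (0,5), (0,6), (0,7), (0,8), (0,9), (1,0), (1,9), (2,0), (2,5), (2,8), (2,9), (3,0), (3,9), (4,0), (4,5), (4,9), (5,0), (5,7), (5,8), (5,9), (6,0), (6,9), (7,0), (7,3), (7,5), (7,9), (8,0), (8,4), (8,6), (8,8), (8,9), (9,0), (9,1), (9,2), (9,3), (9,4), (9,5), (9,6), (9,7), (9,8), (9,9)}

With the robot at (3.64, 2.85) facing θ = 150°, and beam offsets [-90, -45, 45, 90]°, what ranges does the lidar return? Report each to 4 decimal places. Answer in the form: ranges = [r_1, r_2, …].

beam 1: φ=-90°, α=60°
  d=(0.5000,0.8660)  start (3,2)  tX=0.7200 tY=0.1732  stride 1/|dx|=2.0000 1/|dy|=1.1547
    cross y-line → (3,3), t=0.1732
    cross x-line → (4,3), t=0.7200
    cross y-line → (4,4), t=1.3279
    cross y-line → (4,5), t=2.4826 (wall)
  → r_1 = 2.4826
beam 2: φ=-45°, α=105°
  d=(-0.2588,0.9659)  start (3,2)  tX=2.4728 tY=0.1553  stride 1/|dx|=3.8637 1/|dy|=1.0353
    cross y-line → (3,3), t=0.1553
    cross y-line → (3,4), t=1.1906
    cross y-line → (3,5), t=2.2258
    cross x-line → (2,5), t=2.4728 (wall)
  → r_2 = 2.4728
beam 3: φ=45°, α=195°
  d=(-0.9659,-0.2588)  start (3,2)  tX=0.6626 tY=3.2841  stride 1/|dx|=1.0353 1/|dy|=3.8637
    cross x-line → (2,2), t=0.6626
    cross x-line → (1,2), t=1.6979
    cross x-line → (0,2), t=2.7331 (wall)
  → r_3 = 2.7331
beam 4: φ=90°, α=240°
  d=(-0.5000,-0.8660)  start (3,2)  tX=1.2800 tY=0.9815  stride 1/|dx|=2.0000 1/|dy|=1.1547
    cross y-line → (3,1), t=0.9815
    cross x-line → (2,1), t=1.2800
    cross y-line → (2,0), t=2.1362 (wall)
  → r_4 = 2.1362

ranges = [2.4826, 2.4728, 2.7331, 2.1362]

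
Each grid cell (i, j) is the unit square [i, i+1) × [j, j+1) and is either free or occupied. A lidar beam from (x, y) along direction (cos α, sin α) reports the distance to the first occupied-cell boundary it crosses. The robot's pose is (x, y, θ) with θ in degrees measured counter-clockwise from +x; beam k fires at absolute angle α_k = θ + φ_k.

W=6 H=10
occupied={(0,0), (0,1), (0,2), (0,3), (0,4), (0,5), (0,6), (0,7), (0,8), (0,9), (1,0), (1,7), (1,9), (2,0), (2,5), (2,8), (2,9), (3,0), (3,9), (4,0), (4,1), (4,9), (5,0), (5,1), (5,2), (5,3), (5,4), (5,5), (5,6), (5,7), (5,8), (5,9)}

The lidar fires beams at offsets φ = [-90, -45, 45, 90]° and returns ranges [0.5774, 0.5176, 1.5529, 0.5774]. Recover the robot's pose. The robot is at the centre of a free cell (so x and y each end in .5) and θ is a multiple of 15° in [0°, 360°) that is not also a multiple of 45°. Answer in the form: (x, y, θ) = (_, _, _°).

Enumerate (i+0.5, j+0.5, θ) over the 28 free cells and 16 admissible headings. For each, cast all 4 beams and compare to the given ranges.
  (3.5, 3.5, 210°): beam 1 = 1.7321 ≠ 0.5774 ✗
  (2.5, 2.5, 30°): beam 1 = 1.7321 ≠ 0.5774 ✗
  (3.5, 6.5, 210°): beam 1 = 1.7321 ≠ 0.5774 ✗
  …
  (1.5, 5.5, 60°): r_1=0.5774, r_2=0.5176, r_3=1.5529, r_4=0.5774 — all match ✓
No second candidate reproduces the full scan.

(x, y, θ) = (1.5, 5.5, 60°)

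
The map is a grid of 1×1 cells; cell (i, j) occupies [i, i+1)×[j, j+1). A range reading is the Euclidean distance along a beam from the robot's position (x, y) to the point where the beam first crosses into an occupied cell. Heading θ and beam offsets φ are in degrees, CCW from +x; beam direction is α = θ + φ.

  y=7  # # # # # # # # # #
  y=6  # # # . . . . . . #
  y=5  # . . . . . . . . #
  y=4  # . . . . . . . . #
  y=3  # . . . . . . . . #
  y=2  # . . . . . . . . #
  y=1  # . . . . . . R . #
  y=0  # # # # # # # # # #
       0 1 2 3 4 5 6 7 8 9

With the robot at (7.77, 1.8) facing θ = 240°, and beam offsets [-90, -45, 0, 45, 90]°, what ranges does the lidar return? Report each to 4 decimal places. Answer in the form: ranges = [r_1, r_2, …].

beam 1: φ=-90°, α=150°
  cosα=-0.8660 sinα=0.5000 | (7,1) | tMaxX 0.8891 tMaxY 0.4000 | tΔX 1.1547 tΔY 2.0000
    t=0.4000 [y] (7,2)
    t=0.8891 [x] (6,2)
    t=2.0438 [x] (5,2)
    t=2.4000 [y] (5,3)
    t=3.1985 [x] (4,3)
    t=4.3532 [x] (3,3)
    t=4.4000 [y] (3,4)
    t=5.5079 [x] (2,4)
    t=6.4000 [y] (2,5)
    t=6.6626 [x] (1,5)
    t=7.8173 [x] (0,5) — stop
  → r_1 = 7.8173
beam 2: φ=-45°, α=195°
  cosα=-0.9659 sinα=-0.2588 | (7,1) | tMaxX 0.7972 tMaxY 3.0910 | tΔX 1.0353 tΔY 3.8637
    t=0.7972 [x] (6,1)
    t=1.8324 [x] (5,1)
    t=2.8677 [x] (4,1)
    t=3.0910 [y] (4,0) — stop
  → r_2 = 3.0910
beam 3: φ=0°, α=240°
  cosα=-0.5000 sinα=-0.8660 | (7,1) | tMaxX 1.5400 tMaxY 0.9238 | tΔX 2.0000 tΔY 1.1547
    t=0.9238 [y] (7,0) — stop
  → r_3 = 0.9238
beam 4: φ=45°, α=285°
  cosα=0.2588 sinα=-0.9659 | (7,1) | tMaxX 0.8887 tMaxY 0.8282 | tΔX 3.8637 tΔY 1.0353
    t=0.8282 [y] (7,0) — stop
  → r_4 = 0.8282
beam 5: φ=90°, α=330°
  cosα=0.8660 sinα=-0.5000 | (7,1) | tMaxX 0.2656 tMaxY 1.6000 | tΔX 1.1547 tΔY 2.0000
    t=0.2656 [x] (8,1)
    t=1.4203 [x] (9,1) — stop
  → r_5 = 1.4203

ranges = [7.8173, 3.0910, 0.9238, 0.8282, 1.4203]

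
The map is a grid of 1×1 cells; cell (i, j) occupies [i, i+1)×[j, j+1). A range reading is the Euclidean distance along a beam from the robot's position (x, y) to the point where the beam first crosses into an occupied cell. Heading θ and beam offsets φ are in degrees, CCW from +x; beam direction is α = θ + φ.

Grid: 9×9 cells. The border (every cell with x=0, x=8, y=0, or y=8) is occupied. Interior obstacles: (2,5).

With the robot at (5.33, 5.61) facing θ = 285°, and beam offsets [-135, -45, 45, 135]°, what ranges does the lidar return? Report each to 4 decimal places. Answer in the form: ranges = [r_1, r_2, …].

ranges = [4.7800, 5.3232, 3.0831, 2.7597]

beam 1: φ=-135°, α=150°
  cosα=-0.8660 sinα=0.5000 | (5,5) | tMaxX 0.3811 tMaxY 0.7800 | tΔX 1.1547 tΔY 2.0000
    t=0.3811 [x] (4,5)
    t=0.7800 [y] (4,6)
    t=1.5358 [x] (3,6)
    t=2.6905 [x] (2,6)
    t=2.7800 [y] (2,7)
    t=3.8452 [x] (1,7)
    t=4.7800 [y] (1,8) — stop
  → r_1 = 4.7800
beam 2: φ=-45°, α=240°
  cosα=-0.5000 sinα=-0.8660 | (5,5) | tMaxX 0.6600 tMaxY 0.7044 | tΔX 2.0000 tΔY 1.1547
    t=0.6600 [x] (4,5)
    t=0.7044 [y] (4,4)
    t=1.8591 [y] (4,3)
    t=2.6600 [x] (3,3)
    t=3.0138 [y] (3,2)
    t=4.1685 [y] (3,1)
    t=4.6600 [x] (2,1)
    t=5.3232 [y] (2,0) — stop
  → r_2 = 5.3232
beam 3: φ=45°, α=330°
  cosα=0.8660 sinα=-0.5000 | (5,5) | tMaxX 0.7736 tMaxY 1.2200 | tΔX 1.1547 tΔY 2.0000
    t=0.7736 [x] (6,5)
    t=1.2200 [y] (6,4)
    t=1.9283 [x] (7,4)
    t=3.0831 [x] (8,4) — stop
  → r_3 = 3.0831
beam 4: φ=135°, α=60°
  cosα=0.5000 sinα=0.8660 | (5,5) | tMaxX 1.3400 tMaxY 0.4503 | tΔX 2.0000 tΔY 1.1547
    t=0.4503 [y] (5,6)
    t=1.3400 [x] (6,6)
    t=1.6050 [y] (6,7)
    t=2.7597 [y] (6,8) — stop
  → r_4 = 2.7597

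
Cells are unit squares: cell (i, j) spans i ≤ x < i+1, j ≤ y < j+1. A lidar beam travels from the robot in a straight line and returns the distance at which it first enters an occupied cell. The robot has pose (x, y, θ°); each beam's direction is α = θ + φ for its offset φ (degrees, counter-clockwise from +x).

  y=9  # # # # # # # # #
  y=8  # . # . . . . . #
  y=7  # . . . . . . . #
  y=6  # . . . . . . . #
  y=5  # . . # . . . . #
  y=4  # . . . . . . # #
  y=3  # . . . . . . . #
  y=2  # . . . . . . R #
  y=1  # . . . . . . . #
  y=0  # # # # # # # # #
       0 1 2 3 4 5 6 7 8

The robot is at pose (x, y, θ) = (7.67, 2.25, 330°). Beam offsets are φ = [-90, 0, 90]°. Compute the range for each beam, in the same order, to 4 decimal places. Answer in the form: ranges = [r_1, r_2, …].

ranges = [1.4434, 0.3811, 0.6600]

beam 1: φ=-90°, α=240°
  dir = (cos 240°, sin 240°) = (-0.5000, -0.8660); from cell (7,2)
  next x-line at t=1.3400, next y-line at t=0.2887; Δt_x=2.0000, Δt_y=1.1547
    y: enter (7,1) at t=0.2887
    x: enter (6,1) at t=1.3400
    y: enter (6,0) at t=1.4434 ← occupied
  → r_1 = 1.4434
beam 2: φ=0°, α=330°
  dir = (cos 330°, sin 330°) = (0.8660, -0.5000); from cell (7,2)
  next x-line at t=0.3811, next y-line at t=0.5000; Δt_x=1.1547, Δt_y=2.0000
    x: enter (8,2) at t=0.3811 ← occupied
  → r_2 = 0.3811
beam 3: φ=90°, α=60°
  dir = (cos 60°, sin 60°) = (0.5000, 0.8660); from cell (7,2)
  next x-line at t=0.6600, next y-line at t=0.8660; Δt_x=2.0000, Δt_y=1.1547
    x: enter (8,2) at t=0.6600 ← occupied
  → r_3 = 0.6600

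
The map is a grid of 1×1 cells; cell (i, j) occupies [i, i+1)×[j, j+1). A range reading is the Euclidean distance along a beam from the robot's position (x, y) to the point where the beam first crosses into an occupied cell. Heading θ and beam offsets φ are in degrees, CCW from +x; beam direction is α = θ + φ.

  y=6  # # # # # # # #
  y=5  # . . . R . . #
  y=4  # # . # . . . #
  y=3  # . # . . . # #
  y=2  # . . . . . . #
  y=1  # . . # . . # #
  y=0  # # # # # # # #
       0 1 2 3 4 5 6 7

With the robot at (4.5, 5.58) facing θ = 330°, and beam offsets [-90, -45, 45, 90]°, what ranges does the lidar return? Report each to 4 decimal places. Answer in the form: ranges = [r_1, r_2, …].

beam 1: φ=-90°, α=240°
  cosα=-0.5000 sinα=-0.8660 | (4,5) | tMaxX 1.0000 tMaxY 0.6697 | tΔX 2.0000 tΔY 1.1547
    t=0.6697 [y] (4,4)
    t=1.0000 [x] (3,4) — stop
  → r_1 = 1.0000
beam 2: φ=-45°, α=285°
  cosα=0.2588 sinα=-0.9659 | (4,5) | tMaxX 1.9319 tMaxY 0.6005 | tΔX 3.8637 tΔY 1.0353
    t=0.6005 [y] (4,4)
    t=1.6357 [y] (4,3)
    t=1.9319 [x] (5,3)
    t=2.6710 [y] (5,2)
    t=3.7063 [y] (5,1)
    t=4.7416 [y] (5,0) — stop
  → r_2 = 4.7416
beam 3: φ=45°, α=15°
  cosα=0.9659 sinα=0.2588 | (4,5) | tMaxX 0.5176 tMaxY 1.6228 | tΔX 1.0353 tΔY 3.8637
    t=0.5176 [x] (5,5)
    t=1.5529 [x] (6,5)
    t=1.6228 [y] (6,6) — stop
  → r_3 = 1.6228
beam 4: φ=90°, α=60°
  cosα=0.5000 sinα=0.8660 | (4,5) | tMaxX 1.0000 tMaxY 0.4850 | tΔX 2.0000 tΔY 1.1547
    t=0.4850 [y] (4,6) — stop
  → r_4 = 0.4850

ranges = [1.0000, 4.7416, 1.6228, 0.4850]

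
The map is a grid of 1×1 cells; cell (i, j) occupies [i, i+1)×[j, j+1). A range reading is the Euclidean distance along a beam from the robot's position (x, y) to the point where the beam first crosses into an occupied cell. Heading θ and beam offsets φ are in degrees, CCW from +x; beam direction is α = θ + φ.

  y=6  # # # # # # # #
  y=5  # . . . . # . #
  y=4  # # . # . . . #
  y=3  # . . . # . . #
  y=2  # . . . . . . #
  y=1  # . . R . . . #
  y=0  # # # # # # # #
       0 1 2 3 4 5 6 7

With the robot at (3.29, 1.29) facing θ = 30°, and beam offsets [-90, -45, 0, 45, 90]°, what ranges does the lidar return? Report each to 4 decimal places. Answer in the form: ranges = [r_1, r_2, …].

beam 1: φ=-90°, α=300°
  d=(0.5000,-0.8660)  start (3,1)  tX=1.4200 tY=0.3349  stride 1/|dx|=2.0000 1/|dy|=1.1547
    cross y-line → (3,0), t=0.3349 (wall)
  → r_1 = 0.3349
beam 2: φ=-45°, α=345°
  d=(0.9659,-0.2588)  start (3,1)  tX=0.7350 tY=1.1205  stride 1/|dx|=1.0353 1/|dy|=3.8637
    cross x-line → (4,1), t=0.7350
    cross y-line → (4,0), t=1.1205 (wall)
  → r_2 = 1.1205
beam 3: φ=0°, α=30°
  d=(0.8660,0.5000)  start (3,1)  tX=0.8198 tY=1.4200  stride 1/|dx|=1.1547 1/|dy|=2.0000
    cross x-line → (4,1), t=0.8198
    cross y-line → (4,2), t=1.4200
    cross x-line → (5,2), t=1.9745
    cross x-line → (6,2), t=3.1292
    cross y-line → (6,3), t=3.4200
    cross x-line → (7,3), t=4.2839 (wall)
  → r_3 = 4.2839
beam 4: φ=45°, α=75°
  d=(0.2588,0.9659)  start (3,1)  tX=2.7432 tY=0.7350  stride 1/|dx|=3.8637 1/|dy|=1.0353
    cross y-line → (3,2), t=0.7350
    cross y-line → (3,3), t=1.7703
    cross x-line → (4,3), t=2.7432 (wall)
  → r_4 = 2.7432
beam 5: φ=90°, α=120°
  d=(-0.5000,0.8660)  start (3,1)  tX=0.5800 tY=0.8198  stride 1/|dx|=2.0000 1/|dy|=1.1547
    cross x-line → (2,1), t=0.5800
    cross y-line → (2,2), t=0.8198
    cross y-line → (2,3), t=1.9745
    cross x-line → (1,3), t=2.5800
    cross y-line → (1,4), t=3.1292 (wall)
  → r_5 = 3.1292

ranges = [0.3349, 1.1205, 4.2839, 2.7432, 3.1292]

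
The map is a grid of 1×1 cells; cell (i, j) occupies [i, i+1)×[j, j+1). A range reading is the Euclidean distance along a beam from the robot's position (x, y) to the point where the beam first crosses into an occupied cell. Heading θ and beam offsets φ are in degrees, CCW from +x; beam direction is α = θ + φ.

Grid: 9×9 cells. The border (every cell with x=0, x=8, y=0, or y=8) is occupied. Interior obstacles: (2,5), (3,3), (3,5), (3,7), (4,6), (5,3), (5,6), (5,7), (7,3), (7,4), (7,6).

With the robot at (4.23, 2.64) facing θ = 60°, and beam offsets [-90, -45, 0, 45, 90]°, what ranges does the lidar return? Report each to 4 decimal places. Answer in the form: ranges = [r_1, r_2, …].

ranges = [3.2800, 1.3909, 1.5400, 0.8887, 0.7200]

beam 1: φ=-90°, α=330°
  cosα=0.8660 sinα=-0.5000 | (4,2) | tMaxX 0.8891 tMaxY 1.2800 | tΔX 1.1547 tΔY 2.0000
    t=0.8891 [x] (5,2)
    t=1.2800 [y] (5,1)
    t=2.0438 [x] (6,1)
    t=3.1985 [x] (7,1)
    t=3.2800 [y] (7,0) — stop
  → r_1 = 3.2800
beam 2: φ=-45°, α=15°
  cosα=0.9659 sinα=0.2588 | (4,2) | tMaxX 0.7972 tMaxY 1.3909 | tΔX 1.0353 tΔY 3.8637
    t=0.7972 [x] (5,2)
    t=1.3909 [y] (5,3) — stop
  → r_2 = 1.3909
beam 3: φ=0°, α=60°
  cosα=0.5000 sinα=0.8660 | (4,2) | tMaxX 1.5400 tMaxY 0.4157 | tΔX 2.0000 tΔY 1.1547
    t=0.4157 [y] (4,3)
    t=1.5400 [x] (5,3) — stop
  → r_3 = 1.5400
beam 4: φ=45°, α=105°
  cosα=-0.2588 sinα=0.9659 | (4,2) | tMaxX 0.8887 tMaxY 0.3727 | tΔX 3.8637 tΔY 1.0353
    t=0.3727 [y] (4,3)
    t=0.8887 [x] (3,3) — stop
  → r_4 = 0.8887
beam 5: φ=90°, α=150°
  cosα=-0.8660 sinα=0.5000 | (4,2) | tMaxX 0.2656 tMaxY 0.7200 | tΔX 1.1547 tΔY 2.0000
    t=0.2656 [x] (3,2)
    t=0.7200 [y] (3,3) — stop
  → r_5 = 0.7200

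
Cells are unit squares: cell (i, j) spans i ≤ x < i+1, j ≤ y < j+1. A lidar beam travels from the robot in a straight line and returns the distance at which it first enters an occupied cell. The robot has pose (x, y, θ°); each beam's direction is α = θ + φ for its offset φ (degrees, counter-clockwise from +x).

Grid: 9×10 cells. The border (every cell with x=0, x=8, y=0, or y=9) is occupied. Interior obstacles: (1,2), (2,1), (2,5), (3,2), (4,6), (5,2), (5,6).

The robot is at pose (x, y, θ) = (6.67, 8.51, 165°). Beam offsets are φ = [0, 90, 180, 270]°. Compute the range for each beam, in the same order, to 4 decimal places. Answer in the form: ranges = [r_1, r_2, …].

ranges = [1.8932, 2.5887, 1.3769, 0.5073]

beam 1: φ=0°, α=165°
  d=(-0.9659,0.2588)  start (6,8)  tX=0.6936 tY=1.8932  stride 1/|dx|=1.0353 1/|dy|=3.8637
    cross x-line → (5,8), t=0.6936
    cross x-line → (4,8), t=1.7289
    cross y-line → (4,9), t=1.8932 (wall)
  → r_1 = 1.8932
beam 2: φ=90°, α=255°
  d=(-0.2588,-0.9659)  start (6,8)  tX=2.5887 tY=0.5280  stride 1/|dx|=3.8637 1/|dy|=1.0353
    cross y-line → (6,7), t=0.5280
    cross y-line → (6,6), t=1.5633
    cross x-line → (5,6), t=2.5887 (wall)
  → r_2 = 2.5887
beam 3: φ=180°, α=345°
  d=(0.9659,-0.2588)  start (6,8)  tX=0.3416 tY=1.9705  stride 1/|dx|=1.0353 1/|dy|=3.8637
    cross x-line → (7,8), t=0.3416
    cross x-line → (8,8), t=1.3769 (wall)
  → r_3 = 1.3769
beam 4: φ=270°, α=75°
  d=(0.2588,0.9659)  start (6,8)  tX=1.2750 tY=0.5073  stride 1/|dx|=3.8637 1/|dy|=1.0353
    cross y-line → (6,9), t=0.5073 (wall)
  → r_4 = 0.5073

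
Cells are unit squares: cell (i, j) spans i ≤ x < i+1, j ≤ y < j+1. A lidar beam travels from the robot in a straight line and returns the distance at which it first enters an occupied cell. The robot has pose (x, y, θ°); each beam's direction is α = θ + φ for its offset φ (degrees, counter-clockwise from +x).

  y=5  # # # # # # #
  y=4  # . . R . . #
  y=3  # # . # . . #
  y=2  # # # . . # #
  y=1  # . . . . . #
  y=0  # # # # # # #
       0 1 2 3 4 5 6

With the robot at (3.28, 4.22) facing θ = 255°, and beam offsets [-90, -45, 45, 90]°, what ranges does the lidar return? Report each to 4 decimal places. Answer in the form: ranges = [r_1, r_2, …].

ranges = [2.3604, 1.4780, 0.2540, 2.8160]

beam 1: φ=-90°, α=165°
  direction (-0.9659, 0.2588); cell (3,4); t to first gridline: x 0.2899, y 3.0137 (then +1.0353 / +3.8637)
    (2,4) via x @ 0.2899
    (1,4) via x @ 1.3252
    (0,4) via x @ 2.3604  # hit
  → r_1 = 2.3604
beam 2: φ=-45°, α=210°
  direction (-0.8660, -0.5000); cell (3,4); t to first gridline: x 0.3233, y 0.4400 (then +1.1547 / +2.0000)
    (2,4) via x @ 0.3233
    (2,3) via y @ 0.4400
    (1,3) via x @ 1.4780  # hit
  → r_2 = 1.4780
beam 3: φ=45°, α=300°
  direction (0.5000, -0.8660); cell (3,4); t to first gridline: x 1.4400, y 0.2540 (then +2.0000 / +1.1547)
    (3,3) via y @ 0.2540  # hit
  → r_3 = 0.2540
beam 4: φ=90°, α=345°
  direction (0.9659, -0.2588); cell (3,4); t to first gridline: x 0.7454, y 0.8500 (then +1.0353 / +3.8637)
    (4,4) via x @ 0.7454
    (4,3) via y @ 0.8500
    (5,3) via x @ 1.7807
    (6,3) via x @ 2.8160  # hit
  → r_4 = 2.8160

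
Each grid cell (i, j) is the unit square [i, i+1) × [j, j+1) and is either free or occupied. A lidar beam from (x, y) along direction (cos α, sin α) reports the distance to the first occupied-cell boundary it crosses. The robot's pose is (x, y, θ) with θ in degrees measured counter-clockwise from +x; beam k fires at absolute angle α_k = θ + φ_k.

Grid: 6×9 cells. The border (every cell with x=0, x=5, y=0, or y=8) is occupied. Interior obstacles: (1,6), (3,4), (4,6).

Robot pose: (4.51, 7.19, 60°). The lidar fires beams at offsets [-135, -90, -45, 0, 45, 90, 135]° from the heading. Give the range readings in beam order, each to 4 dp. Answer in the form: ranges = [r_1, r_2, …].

beam 1: φ=-135°, α=285°
  direction (0.2588, -0.9659); cell (4,7); t to first gridline: x 1.8932, y 0.1967 (then +3.8637 / +1.0353)
    (4,6) via y @ 0.1967  # hit
  → r_1 = 0.1967
beam 2: φ=-90°, α=330°
  direction (0.8660, -0.5000); cell (4,7); t to first gridline: x 0.5658, y 0.3800 (then +1.1547 / +2.0000)
    (4,6) via y @ 0.3800  # hit
  → r_2 = 0.3800
beam 3: φ=-45°, α=15°
  direction (0.9659, 0.2588); cell (4,7); t to first gridline: x 0.5073, y 3.1296 (then +1.0353 / +3.8637)
    (5,7) via x @ 0.5073  # hit
  → r_3 = 0.5073
beam 4: φ=0°, α=60°
  direction (0.5000, 0.8660); cell (4,7); t to first gridline: x 0.9800, y 0.9353 (then +2.0000 / +1.1547)
    (4,8) via y @ 0.9353  # hit
  → r_4 = 0.9353
beam 5: φ=45°, α=105°
  direction (-0.2588, 0.9659); cell (4,7); t to first gridline: x 1.9705, y 0.8386 (then +3.8637 / +1.0353)
    (4,8) via y @ 0.8386  # hit
  → r_5 = 0.8386
beam 6: φ=90°, α=150°
  direction (-0.8660, 0.5000); cell (4,7); t to first gridline: x 0.5889, y 1.6200 (then +1.1547 / +2.0000)
    (3,7) via x @ 0.5889
    (3,8) via y @ 1.6200  # hit
  → r_6 = 1.6200
beam 7: φ=135°, α=195°
  direction (-0.9659, -0.2588); cell (4,7); t to first gridline: x 0.5280, y 0.7341 (then +1.0353 / +3.8637)
    (3,7) via x @ 0.5280
    (3,6) via y @ 0.7341
    (2,6) via x @ 1.5633
    (1,6) via x @ 2.5985  # hit
  → r_7 = 2.5985

ranges = [0.1967, 0.3800, 0.5073, 0.9353, 0.8386, 1.6200, 2.5985]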